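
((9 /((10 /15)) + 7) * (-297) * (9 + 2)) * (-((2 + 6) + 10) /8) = 1205523 /8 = 150690.38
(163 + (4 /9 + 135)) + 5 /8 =299.07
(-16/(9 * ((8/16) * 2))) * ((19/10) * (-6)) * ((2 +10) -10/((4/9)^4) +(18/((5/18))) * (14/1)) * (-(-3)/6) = 2686999/400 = 6717.50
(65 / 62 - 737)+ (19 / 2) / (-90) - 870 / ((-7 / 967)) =4665647807 / 39060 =119448.23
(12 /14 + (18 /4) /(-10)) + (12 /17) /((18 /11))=5987 /7140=0.84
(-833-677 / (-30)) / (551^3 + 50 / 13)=-316069 / 65240820390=-0.00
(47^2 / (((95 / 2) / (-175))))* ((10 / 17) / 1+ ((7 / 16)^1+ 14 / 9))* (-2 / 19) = 2211.33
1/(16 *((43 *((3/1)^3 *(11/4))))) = 1/51084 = 0.00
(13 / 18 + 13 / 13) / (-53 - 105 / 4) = -62 / 2853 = -0.02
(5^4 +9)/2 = 317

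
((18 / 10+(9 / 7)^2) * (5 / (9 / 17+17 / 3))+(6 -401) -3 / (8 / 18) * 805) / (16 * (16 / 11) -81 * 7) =992301409 / 92609804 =10.71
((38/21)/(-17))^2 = 0.01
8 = 8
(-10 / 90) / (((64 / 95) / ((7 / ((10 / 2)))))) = -133 / 576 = -0.23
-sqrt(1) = -1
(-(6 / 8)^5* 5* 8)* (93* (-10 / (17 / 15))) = 8474625 / 1088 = 7789.18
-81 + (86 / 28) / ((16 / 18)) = -8685 / 112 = -77.54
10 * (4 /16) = 5 /2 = 2.50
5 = 5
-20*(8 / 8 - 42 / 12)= 50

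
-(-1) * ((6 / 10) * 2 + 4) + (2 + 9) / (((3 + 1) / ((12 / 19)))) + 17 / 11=8864 / 1045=8.48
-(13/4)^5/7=-371293/7168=-51.80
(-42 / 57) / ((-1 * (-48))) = -7 / 456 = -0.02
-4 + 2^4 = 12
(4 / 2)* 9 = 18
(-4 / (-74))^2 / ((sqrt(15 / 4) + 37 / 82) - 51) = -135956 / 2348630389 - 6724 * sqrt(15) / 11743151945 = -0.00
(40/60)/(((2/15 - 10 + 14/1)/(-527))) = -85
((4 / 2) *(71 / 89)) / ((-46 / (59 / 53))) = -4189 / 108491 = -0.04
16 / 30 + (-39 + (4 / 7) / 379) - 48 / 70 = -1558009 / 39795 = -39.15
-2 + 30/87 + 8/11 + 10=2894/319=9.07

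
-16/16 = -1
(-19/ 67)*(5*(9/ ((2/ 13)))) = -11115/ 134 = -82.95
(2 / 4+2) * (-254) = -635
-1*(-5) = 5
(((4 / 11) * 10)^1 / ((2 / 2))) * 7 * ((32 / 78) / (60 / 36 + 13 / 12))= 17920 / 4719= 3.80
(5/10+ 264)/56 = 529/112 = 4.72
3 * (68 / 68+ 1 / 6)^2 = 49 / 12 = 4.08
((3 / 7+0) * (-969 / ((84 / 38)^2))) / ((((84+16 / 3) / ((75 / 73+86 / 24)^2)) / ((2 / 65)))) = -38820520187 / 62382552960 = -0.62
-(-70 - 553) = 623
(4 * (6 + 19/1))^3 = 1000000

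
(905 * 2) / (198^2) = 905 / 19602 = 0.05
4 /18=2 /9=0.22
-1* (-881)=881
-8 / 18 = -4 / 9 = -0.44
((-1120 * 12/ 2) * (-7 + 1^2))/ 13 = 40320/ 13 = 3101.54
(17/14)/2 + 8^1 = 241/28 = 8.61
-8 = -8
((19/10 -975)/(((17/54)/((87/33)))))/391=-7619373/365585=-20.84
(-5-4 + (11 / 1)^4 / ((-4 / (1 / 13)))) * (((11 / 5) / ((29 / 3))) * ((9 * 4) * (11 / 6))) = -567369 / 130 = -4364.38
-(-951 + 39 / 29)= 27540 / 29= 949.66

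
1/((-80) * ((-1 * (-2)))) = -1/160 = -0.01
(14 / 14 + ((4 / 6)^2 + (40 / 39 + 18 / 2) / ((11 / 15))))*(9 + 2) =19454 / 117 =166.27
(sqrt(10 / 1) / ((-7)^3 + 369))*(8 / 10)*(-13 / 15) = -0.08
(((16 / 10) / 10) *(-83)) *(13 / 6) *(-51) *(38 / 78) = 714.91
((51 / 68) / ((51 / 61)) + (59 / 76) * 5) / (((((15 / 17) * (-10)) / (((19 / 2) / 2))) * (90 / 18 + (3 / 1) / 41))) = -42189 / 83200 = -0.51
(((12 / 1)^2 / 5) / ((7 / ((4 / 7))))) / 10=288 / 1225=0.24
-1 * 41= -41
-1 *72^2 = -5184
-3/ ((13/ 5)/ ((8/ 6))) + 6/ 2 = 19/ 13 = 1.46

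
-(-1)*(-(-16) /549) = 16 /549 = 0.03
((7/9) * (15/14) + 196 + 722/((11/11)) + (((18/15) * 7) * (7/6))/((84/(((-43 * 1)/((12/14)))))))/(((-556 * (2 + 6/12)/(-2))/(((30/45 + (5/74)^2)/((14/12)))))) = 3624277171/4795333200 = 0.76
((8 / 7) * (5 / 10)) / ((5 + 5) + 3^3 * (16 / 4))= 2 / 413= 0.00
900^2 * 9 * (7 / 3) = 17010000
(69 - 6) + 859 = 922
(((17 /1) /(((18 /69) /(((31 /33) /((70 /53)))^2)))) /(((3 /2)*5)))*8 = 2110969118 /60031125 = 35.16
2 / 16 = 1 / 8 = 0.12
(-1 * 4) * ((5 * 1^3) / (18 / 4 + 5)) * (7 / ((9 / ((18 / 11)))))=-2.68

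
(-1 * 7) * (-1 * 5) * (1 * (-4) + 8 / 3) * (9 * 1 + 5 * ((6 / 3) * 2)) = -4060 / 3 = -1353.33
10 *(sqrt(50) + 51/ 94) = 76.14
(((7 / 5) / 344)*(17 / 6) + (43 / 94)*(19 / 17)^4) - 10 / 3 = -35217998789 / 13503675280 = -2.61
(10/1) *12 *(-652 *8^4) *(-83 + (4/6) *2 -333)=132888657920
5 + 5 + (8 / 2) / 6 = 32 / 3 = 10.67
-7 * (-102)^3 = 7428456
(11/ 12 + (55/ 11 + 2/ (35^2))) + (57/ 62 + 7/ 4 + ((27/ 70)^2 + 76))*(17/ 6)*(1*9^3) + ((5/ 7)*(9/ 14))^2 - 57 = 726809682283/ 4465860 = 162747.98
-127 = -127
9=9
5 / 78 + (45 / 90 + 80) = 3142 / 39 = 80.56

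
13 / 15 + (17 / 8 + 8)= 1319 / 120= 10.99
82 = 82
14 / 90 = 7 / 45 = 0.16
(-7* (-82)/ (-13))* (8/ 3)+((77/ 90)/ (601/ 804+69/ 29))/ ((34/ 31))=-1352189827/ 11508575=-117.49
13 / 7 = 1.86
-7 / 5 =-1.40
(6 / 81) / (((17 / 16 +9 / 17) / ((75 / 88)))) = 1700 / 42867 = 0.04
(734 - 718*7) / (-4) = 1073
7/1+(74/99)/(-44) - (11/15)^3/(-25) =142906477/20418750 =7.00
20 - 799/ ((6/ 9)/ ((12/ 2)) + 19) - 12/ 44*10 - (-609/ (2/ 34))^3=1109682256952.46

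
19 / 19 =1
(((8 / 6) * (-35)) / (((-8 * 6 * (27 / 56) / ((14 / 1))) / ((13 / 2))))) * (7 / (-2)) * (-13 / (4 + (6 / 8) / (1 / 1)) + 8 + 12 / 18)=-52749970 / 13851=-3808.39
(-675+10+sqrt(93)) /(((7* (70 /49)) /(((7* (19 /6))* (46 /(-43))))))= 406847 /258- 3059* sqrt(93) /1290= 1554.06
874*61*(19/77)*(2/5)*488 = 988654816/385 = 2567934.59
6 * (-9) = -54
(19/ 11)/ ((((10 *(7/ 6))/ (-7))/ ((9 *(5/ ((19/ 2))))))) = -54/ 11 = -4.91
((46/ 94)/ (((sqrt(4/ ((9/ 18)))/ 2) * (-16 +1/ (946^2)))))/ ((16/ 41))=-210976447 * sqrt(2)/ 5383814280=-0.06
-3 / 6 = -1 / 2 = -0.50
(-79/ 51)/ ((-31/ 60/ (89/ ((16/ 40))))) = 351550/ 527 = 667.08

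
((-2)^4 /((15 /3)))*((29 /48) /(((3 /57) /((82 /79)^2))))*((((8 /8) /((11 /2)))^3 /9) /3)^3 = 1896921088 /4344811112288830095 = 0.00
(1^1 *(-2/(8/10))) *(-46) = 115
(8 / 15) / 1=8 / 15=0.53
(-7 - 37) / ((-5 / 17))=748 / 5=149.60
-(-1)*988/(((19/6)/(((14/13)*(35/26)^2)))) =102900/169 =608.88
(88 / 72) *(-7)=-77 / 9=-8.56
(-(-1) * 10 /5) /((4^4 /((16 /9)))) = 1 /72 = 0.01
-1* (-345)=345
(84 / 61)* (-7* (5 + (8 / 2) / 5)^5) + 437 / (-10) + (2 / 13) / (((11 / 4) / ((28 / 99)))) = -341718350666293 / 5397356250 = -63312.17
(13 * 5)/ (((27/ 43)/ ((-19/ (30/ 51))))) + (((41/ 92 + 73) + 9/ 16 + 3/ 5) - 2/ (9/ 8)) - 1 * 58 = -165375667/ 49680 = -3328.82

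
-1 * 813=-813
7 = 7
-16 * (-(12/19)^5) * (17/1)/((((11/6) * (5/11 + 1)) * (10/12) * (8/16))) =304570368/12380495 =24.60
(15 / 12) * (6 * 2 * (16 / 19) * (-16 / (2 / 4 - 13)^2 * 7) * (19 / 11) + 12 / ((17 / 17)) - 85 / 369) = -1881779 / 2029500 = -0.93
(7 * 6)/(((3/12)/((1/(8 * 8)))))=21/8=2.62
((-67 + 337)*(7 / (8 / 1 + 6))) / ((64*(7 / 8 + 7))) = 15 / 56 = 0.27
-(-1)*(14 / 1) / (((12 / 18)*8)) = 21 / 8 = 2.62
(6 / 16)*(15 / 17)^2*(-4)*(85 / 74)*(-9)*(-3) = -91125 / 2516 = -36.22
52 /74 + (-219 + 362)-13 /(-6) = 32383 /222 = 145.87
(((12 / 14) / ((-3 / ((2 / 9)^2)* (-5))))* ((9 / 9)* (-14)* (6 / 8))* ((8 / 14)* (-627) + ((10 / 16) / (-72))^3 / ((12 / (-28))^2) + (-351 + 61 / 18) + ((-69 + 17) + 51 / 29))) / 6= 264001978431727 / 70701890273280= 3.73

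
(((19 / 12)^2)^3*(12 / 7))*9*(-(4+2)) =-47045881 / 32256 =-1458.52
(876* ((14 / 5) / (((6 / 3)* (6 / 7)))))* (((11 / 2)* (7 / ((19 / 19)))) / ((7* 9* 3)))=39347 / 135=291.46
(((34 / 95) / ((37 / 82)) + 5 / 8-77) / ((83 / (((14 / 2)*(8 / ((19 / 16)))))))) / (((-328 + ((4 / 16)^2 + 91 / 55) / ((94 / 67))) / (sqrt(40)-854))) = -3363172334584832 / 29967319196413 + 7876281814016*sqrt(10) / 29967319196413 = -111.40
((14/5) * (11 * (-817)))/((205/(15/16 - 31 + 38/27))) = 778750511/221400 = 3517.39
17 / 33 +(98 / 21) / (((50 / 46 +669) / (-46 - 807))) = -459887 / 84766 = -5.43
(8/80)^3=0.00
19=19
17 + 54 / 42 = 128 / 7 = 18.29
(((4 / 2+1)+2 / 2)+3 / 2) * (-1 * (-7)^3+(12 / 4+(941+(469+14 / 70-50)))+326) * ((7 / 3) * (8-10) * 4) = -1043196 / 5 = -208639.20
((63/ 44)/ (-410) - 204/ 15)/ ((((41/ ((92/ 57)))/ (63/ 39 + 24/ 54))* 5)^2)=-15080186037086/ 4214787692061375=-0.00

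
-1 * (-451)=451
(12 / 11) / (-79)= -12 / 869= -0.01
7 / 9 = 0.78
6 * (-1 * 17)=-102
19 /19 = 1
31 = 31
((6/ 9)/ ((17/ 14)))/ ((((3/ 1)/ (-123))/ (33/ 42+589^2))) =-398266210/ 51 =-7809141.37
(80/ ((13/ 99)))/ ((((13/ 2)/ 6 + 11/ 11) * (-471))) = -0.62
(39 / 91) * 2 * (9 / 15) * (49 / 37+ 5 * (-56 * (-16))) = 426366 / 185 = 2304.68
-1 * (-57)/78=19/26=0.73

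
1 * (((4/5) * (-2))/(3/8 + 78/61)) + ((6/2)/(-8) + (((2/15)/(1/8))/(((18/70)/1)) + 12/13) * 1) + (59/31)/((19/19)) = 659382341/117079560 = 5.63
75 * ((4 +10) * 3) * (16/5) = 10080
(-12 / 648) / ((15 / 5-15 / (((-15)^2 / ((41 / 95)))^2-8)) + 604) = -456877177 / 14975518746096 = -0.00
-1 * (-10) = 10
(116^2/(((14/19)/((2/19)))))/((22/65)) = 437320/77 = 5679.48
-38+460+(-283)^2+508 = 81019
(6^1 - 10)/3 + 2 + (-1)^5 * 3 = -7/3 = -2.33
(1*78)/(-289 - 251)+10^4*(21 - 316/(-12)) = 42599987/90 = 473333.19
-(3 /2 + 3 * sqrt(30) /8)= -3 * sqrt(30) /8 - 3 /2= -3.55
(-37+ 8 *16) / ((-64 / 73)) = -6643 / 64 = -103.80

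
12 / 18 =2 / 3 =0.67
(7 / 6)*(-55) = -385 / 6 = -64.17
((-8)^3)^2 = 262144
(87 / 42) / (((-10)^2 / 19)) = 551 / 1400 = 0.39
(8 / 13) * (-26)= -16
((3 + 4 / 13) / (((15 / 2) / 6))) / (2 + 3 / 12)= 688 / 585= 1.18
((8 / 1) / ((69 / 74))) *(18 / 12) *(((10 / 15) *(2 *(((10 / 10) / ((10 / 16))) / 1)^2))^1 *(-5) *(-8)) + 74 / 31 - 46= 18326008 / 10695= 1713.51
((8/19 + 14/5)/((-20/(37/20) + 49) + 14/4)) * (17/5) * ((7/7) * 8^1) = 3079584/1465375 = 2.10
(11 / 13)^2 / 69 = 121 / 11661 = 0.01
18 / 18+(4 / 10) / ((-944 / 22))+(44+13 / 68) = 226587 / 5015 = 45.18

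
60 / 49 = 1.22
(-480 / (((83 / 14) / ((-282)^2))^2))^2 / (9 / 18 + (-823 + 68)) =-235991426227791184100170137600 / 23871535463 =-9885892199668898361.73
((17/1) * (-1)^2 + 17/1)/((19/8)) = 272/19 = 14.32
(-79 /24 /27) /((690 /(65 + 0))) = -1027 /89424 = -0.01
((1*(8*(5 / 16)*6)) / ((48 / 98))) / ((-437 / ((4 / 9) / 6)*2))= -245 / 94392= -0.00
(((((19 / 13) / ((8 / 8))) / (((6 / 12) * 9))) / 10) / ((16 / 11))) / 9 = 209 / 84240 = 0.00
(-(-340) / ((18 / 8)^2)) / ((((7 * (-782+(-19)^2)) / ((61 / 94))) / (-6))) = 331840 / 3739743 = 0.09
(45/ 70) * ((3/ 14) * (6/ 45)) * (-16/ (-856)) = 9/ 26215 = 0.00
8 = 8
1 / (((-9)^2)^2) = 1 / 6561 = 0.00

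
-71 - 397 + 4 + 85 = -379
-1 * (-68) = 68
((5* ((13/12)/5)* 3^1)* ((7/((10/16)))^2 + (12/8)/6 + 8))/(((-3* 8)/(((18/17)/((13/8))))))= -40107/3400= -11.80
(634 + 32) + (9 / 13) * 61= 9207 / 13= 708.23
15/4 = 3.75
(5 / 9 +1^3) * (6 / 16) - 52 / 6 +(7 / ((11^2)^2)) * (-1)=-1420261 / 175692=-8.08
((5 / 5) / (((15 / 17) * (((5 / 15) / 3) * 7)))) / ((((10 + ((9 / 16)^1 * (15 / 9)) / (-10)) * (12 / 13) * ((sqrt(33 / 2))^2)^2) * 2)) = 3536 / 12082455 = 0.00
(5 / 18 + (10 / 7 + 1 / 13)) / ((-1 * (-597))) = 2921 / 977886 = 0.00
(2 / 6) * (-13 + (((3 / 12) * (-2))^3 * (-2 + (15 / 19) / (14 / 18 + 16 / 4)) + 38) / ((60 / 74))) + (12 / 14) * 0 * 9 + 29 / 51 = 13279887 / 1111120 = 11.95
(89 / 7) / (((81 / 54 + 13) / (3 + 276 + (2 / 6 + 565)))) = 740.35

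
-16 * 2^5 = -512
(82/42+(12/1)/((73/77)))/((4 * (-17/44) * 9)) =-246367/234549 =-1.05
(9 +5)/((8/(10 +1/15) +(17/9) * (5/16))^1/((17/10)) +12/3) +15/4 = 23698209/3559484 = 6.66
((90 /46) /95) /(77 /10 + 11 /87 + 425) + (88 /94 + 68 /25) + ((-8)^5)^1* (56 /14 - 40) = 228089932843843218 /193353632525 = 1179651.66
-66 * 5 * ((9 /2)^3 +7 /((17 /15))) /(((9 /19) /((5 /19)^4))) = -151628125 /466412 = -325.09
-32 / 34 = -16 / 17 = -0.94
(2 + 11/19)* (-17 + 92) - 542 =-6623/19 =-348.58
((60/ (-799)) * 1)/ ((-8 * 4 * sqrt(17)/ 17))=15 * sqrt(17)/ 6392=0.01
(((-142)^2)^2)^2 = 165312903998914816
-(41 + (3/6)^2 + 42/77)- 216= -11343/44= -257.80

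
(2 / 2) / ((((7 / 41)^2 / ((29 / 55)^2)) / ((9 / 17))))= 12723489 / 2519825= 5.05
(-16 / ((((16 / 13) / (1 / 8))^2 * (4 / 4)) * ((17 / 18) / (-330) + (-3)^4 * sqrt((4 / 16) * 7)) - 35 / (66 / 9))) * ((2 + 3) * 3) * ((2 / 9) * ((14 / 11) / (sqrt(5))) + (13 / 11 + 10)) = -2654594765881344000 * sqrt(7) / 27186967061413439279 - 13428844344115200 * sqrt(35) / 27186967061413439279 - 3414422049386400 / 27186967061413439279 - 17272595733120 * sqrt(5) / 27186967061413439279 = -0.26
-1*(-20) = 20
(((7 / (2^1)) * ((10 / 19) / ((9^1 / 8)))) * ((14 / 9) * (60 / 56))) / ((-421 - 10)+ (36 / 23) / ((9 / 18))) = -32200 / 5048433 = -0.01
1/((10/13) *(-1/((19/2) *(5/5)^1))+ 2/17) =4199/154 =27.27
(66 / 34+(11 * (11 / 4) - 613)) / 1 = -39495 / 68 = -580.81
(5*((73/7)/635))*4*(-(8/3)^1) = -2336/2667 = -0.88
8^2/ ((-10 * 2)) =-16/ 5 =-3.20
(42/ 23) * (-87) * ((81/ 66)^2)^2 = -970942707/ 2693944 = -360.42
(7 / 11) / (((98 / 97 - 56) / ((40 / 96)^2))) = -2425 / 1207008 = -0.00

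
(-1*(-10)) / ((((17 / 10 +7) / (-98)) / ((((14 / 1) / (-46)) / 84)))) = 2450 / 6003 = 0.41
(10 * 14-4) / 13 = 136 / 13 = 10.46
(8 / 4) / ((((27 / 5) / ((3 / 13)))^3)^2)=31250 / 2565164201769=0.00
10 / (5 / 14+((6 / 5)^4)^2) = 54687500 / 25467749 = 2.15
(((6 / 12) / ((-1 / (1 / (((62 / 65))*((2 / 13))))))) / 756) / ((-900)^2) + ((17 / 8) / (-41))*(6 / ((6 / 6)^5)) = -0.31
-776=-776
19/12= 1.58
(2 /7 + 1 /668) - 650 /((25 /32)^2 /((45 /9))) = -124487109 /23380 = -5324.51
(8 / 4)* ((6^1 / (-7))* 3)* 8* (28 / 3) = -384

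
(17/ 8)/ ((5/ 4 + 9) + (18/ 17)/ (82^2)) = 485809/ 2343350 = 0.21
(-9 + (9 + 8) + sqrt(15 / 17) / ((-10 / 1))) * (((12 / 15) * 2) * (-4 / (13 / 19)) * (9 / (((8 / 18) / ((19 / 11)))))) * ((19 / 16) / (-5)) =2222316 / 3575 -555579 * sqrt(255) / 1215500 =614.33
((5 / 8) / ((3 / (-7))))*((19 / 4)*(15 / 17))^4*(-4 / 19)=4051096875 / 42762752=94.73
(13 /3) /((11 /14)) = 182 /33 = 5.52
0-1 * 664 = -664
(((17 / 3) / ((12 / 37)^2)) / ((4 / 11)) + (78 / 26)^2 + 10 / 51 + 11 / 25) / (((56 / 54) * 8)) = 115878011 / 6092800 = 19.02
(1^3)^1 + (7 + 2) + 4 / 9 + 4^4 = 2398 / 9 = 266.44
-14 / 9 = -1.56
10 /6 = 5 /3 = 1.67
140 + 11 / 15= 2111 / 15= 140.73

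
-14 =-14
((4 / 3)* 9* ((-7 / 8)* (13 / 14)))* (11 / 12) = -143 / 16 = -8.94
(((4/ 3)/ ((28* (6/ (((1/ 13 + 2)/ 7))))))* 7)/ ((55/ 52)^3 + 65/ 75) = 243360/ 30264703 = 0.01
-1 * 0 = 0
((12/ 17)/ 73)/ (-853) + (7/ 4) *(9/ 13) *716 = 11937527565/ 13761449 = 867.46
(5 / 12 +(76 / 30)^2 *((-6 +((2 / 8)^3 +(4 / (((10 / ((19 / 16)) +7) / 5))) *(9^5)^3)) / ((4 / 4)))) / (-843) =-2032875202877.08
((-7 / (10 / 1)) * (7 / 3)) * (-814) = 19943 / 15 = 1329.53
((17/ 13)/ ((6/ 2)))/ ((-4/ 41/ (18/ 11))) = -2091/ 286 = -7.31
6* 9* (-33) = -1782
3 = 3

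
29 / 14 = 2.07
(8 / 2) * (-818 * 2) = -6544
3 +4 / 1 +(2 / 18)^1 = 64 / 9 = 7.11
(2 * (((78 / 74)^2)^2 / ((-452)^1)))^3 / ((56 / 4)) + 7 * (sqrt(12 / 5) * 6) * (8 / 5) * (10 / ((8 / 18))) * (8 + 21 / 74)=-12381557655576425121 / 1063834430441503771327094384 + 926856 * sqrt(15) / 185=19403.77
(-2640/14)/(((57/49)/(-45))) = 138600/19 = 7294.74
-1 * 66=-66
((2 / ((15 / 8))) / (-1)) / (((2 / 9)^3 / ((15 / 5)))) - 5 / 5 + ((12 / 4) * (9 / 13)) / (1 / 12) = -17399 / 65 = -267.68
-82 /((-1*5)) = 82 /5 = 16.40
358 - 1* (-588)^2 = -345386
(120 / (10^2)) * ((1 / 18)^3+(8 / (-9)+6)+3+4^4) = 1540297 / 4860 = 316.93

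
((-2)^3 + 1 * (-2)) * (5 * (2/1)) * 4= -400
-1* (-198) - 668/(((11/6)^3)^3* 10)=197.71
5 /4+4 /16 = 3 /2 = 1.50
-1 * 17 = -17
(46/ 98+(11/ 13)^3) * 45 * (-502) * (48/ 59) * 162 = -20332626480000/ 6351527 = -3201218.62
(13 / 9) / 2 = 13 / 18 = 0.72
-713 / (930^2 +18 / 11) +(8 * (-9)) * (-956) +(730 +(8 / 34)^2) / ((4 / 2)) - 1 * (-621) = 191966221925753 / 2749522302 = 69818.03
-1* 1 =-1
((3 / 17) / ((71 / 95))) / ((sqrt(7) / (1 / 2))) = 285 * sqrt(7) / 16898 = 0.04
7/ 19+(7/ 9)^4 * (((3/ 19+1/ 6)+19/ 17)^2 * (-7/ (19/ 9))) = -112130632243/ 52022195244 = -2.16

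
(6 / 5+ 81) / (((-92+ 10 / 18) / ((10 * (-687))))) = 5082426 / 823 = 6175.49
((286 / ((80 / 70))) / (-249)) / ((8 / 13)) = -13013 / 7968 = -1.63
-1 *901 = -901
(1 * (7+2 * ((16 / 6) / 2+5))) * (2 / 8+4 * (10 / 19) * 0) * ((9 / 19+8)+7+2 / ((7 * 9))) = 273760 / 3591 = 76.24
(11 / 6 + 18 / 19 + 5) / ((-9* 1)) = -887 / 1026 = -0.86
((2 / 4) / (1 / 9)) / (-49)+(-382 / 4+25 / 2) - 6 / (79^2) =-50821051 / 611618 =-83.09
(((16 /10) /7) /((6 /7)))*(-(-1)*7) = 28 /15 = 1.87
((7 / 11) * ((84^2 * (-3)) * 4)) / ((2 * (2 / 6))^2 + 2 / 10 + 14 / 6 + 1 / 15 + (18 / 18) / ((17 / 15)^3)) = -32759490960 / 2268629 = -14440.22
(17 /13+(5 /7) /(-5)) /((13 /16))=1696 /1183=1.43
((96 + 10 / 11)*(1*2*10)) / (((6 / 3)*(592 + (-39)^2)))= 10660 / 23243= 0.46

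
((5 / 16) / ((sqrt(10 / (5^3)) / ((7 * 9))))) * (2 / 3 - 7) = -440.84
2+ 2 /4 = 2.50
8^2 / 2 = 32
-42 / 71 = -0.59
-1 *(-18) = 18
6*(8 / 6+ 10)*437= 29716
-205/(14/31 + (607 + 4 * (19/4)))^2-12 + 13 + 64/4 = 1282224359/75427280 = 17.00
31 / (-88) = -31 / 88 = -0.35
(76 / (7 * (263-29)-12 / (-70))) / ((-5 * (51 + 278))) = -19 / 673698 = -0.00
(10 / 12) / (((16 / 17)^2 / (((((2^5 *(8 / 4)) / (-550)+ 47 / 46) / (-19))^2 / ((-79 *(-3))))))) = 0.00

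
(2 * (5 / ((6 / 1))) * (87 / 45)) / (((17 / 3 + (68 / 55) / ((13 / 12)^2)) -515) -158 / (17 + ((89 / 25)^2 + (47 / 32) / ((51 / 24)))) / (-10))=-347861536165 / 54816209383956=-0.01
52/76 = 0.68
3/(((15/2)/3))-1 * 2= -4/5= -0.80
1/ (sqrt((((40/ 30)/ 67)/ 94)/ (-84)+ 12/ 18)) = 3*sqrt(11661408290)/ 264515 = 1.22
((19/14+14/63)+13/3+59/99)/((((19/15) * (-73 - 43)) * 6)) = -15035/2036496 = -0.01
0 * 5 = 0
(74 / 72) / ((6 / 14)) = 259 / 108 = 2.40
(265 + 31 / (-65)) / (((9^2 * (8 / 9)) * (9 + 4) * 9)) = 0.03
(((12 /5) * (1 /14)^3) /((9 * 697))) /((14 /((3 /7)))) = 1 /234289580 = 0.00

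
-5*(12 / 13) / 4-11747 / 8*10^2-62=-3819417 / 26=-146900.65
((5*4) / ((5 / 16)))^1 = 64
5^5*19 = 59375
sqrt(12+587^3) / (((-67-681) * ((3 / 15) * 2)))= -5 * sqrt(202262015) / 1496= -47.53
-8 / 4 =-2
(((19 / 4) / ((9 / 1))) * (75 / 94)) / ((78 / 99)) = 0.53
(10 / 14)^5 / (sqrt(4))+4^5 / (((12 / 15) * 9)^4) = 104538125 / 220541454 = 0.47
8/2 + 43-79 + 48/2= -8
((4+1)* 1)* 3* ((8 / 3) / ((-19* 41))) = -40 / 779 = -0.05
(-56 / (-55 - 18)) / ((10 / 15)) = 84 / 73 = 1.15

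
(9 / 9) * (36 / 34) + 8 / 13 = 1.67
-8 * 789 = -6312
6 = 6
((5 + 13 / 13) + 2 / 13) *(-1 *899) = -71920 / 13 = -5532.31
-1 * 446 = -446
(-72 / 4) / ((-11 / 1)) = 1.64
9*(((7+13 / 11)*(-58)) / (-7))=46980 / 77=610.13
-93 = -93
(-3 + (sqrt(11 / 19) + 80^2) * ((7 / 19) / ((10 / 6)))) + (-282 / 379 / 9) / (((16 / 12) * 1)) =21 * sqrt(209) / 1805 + 20330941 / 14402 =1411.84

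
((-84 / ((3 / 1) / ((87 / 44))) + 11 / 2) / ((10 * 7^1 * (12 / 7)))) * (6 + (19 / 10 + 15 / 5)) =-119573 / 26400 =-4.53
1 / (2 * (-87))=-1 / 174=-0.01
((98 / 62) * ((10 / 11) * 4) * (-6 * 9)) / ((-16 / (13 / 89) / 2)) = 171990 / 30349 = 5.67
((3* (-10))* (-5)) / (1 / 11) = 1650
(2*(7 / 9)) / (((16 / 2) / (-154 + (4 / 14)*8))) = -59 / 2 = -29.50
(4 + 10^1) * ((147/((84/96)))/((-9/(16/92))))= -3136/69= -45.45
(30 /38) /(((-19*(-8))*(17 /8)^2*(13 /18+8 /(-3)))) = -0.00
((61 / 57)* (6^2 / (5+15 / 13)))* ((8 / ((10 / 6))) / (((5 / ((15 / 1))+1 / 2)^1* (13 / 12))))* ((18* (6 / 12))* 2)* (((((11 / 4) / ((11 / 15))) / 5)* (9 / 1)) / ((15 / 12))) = 38421216 / 11875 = 3235.47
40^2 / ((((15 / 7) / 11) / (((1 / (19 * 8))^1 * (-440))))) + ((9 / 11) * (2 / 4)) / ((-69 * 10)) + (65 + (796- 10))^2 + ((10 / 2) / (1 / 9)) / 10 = 700430.06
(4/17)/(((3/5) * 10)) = 2/51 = 0.04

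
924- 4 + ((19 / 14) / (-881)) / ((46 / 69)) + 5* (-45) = 17144203 / 24668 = 695.00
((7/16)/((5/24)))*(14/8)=147/40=3.68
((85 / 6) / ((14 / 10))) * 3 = 425 / 14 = 30.36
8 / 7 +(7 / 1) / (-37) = 247 / 259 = 0.95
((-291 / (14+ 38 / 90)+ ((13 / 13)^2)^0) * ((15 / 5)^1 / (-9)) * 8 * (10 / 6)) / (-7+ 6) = -497840 / 5841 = -85.23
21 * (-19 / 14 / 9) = -19 / 6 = -3.17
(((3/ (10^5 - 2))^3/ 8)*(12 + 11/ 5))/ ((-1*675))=-71/ 999940001199992000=-0.00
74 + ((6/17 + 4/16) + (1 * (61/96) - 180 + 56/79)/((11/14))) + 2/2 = -9784157/64464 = -151.78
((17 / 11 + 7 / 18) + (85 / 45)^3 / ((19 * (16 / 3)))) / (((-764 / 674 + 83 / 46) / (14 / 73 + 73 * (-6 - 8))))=-13055834781500 / 4283753661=-3047.76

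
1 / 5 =0.20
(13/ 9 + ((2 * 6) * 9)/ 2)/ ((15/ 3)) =499/ 45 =11.09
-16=-16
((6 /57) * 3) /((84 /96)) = 48 /133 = 0.36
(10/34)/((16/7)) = 35/272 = 0.13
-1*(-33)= 33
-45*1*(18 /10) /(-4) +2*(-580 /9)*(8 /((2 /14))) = -259111 /36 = -7197.53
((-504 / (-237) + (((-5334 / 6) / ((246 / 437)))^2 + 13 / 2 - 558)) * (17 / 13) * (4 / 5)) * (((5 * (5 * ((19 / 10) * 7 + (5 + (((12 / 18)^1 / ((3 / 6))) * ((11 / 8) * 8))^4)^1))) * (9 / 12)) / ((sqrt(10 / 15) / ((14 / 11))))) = 4091512169468294715977 * sqrt(6) / 2839773816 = 3529195541954.08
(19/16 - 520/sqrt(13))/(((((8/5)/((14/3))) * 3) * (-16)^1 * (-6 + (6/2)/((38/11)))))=2527/179712 - 665 * sqrt(13)/1404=-1.69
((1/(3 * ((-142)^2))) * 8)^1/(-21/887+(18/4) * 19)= 3548/2293176105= 0.00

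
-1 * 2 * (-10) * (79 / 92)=17.17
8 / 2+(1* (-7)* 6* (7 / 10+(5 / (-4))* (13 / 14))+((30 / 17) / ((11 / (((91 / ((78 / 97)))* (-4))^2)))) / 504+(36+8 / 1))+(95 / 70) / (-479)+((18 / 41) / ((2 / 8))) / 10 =132.75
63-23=40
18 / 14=9 / 7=1.29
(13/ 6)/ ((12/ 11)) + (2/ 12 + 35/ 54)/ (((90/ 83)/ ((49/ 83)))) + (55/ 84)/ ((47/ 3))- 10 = -24075157/ 3197880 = -7.53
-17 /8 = -2.12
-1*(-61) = 61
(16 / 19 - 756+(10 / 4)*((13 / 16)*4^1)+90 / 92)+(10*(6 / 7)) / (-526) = -4801813967 / 6436136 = -746.07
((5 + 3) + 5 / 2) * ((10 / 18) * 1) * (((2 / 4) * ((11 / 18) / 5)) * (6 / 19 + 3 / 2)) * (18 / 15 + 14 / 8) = 1.91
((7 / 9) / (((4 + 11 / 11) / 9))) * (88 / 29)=616 / 145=4.25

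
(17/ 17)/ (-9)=-1/ 9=-0.11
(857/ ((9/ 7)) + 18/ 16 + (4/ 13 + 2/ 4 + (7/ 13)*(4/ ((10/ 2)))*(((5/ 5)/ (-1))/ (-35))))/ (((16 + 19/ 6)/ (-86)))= -51741943/ 17250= -2999.53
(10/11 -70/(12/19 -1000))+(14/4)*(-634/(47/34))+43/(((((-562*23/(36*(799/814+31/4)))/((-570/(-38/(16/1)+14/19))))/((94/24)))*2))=-4802221214949011/2072792768882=-2316.79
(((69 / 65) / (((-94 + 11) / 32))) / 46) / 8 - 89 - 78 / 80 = -3883369 / 43160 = -89.98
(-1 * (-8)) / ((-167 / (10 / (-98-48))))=40 / 12191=0.00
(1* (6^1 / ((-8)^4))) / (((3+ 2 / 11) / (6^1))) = 99 / 35840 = 0.00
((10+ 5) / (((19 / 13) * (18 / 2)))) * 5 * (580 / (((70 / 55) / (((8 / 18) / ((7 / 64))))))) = 10558.46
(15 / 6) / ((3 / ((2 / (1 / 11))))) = 55 / 3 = 18.33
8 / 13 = 0.62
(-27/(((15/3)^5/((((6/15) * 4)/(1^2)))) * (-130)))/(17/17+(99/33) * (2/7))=756/13203125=0.00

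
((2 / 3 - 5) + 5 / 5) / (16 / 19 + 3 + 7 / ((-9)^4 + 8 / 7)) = -4363825 / 5031279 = -0.87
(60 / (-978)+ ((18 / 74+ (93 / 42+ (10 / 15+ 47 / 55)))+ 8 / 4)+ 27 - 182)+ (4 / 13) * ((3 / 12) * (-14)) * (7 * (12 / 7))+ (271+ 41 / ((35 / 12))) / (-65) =-11590485139 / 69658050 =-166.39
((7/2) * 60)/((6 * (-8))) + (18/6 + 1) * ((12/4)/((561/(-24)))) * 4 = -9617/1496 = -6.43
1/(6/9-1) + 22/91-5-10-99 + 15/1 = -101.76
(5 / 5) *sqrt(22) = sqrt(22) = 4.69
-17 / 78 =-0.22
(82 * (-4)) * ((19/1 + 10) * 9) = -85608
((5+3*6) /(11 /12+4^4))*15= 4140 /3083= 1.34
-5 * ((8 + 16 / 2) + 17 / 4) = -405 / 4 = -101.25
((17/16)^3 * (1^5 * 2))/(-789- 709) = -4913/3067904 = -0.00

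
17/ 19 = 0.89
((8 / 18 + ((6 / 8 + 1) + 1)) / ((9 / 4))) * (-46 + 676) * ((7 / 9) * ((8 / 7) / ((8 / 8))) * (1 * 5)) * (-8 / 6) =-1288000 / 243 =-5300.41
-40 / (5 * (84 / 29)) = -58 / 21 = -2.76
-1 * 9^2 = -81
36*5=180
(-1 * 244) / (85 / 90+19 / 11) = -48312 / 529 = -91.33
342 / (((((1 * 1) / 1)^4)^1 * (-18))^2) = 19 / 18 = 1.06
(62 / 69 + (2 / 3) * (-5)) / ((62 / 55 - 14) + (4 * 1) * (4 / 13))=10010 / 47863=0.21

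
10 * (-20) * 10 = -2000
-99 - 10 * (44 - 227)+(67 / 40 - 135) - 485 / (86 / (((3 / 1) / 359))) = 986503259 / 617480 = 1597.63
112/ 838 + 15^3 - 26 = 1403287/ 419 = 3349.13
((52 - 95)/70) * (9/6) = -129/140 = -0.92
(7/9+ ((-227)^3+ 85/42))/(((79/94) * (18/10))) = -346350544675/44793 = -7732247.11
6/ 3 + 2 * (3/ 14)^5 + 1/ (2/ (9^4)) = 882703883/ 268912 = 3282.50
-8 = -8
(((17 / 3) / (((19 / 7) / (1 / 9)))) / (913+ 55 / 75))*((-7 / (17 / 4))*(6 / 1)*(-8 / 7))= 160 / 55803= 0.00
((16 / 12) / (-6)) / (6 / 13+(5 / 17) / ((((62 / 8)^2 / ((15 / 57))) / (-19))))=-212381 / 417699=-0.51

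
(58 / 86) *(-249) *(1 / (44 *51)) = -2407 / 32164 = -0.07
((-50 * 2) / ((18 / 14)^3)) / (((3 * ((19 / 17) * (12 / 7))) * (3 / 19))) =-1020425 / 19683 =-51.84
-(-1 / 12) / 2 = 1 / 24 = 0.04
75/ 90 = 0.83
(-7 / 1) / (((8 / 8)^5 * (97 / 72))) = -504 / 97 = -5.20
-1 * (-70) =70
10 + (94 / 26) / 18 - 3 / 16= 18745 / 1872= 10.01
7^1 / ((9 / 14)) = 98 / 9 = 10.89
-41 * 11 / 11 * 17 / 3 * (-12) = 2788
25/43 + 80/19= 3915/817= 4.79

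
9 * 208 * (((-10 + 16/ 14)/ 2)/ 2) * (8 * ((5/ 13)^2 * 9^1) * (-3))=12052800/ 91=132448.35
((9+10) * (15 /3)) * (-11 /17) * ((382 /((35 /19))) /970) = -758461 /57715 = -13.14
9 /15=0.60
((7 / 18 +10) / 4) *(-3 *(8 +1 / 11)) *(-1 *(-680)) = -128605 / 3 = -42868.33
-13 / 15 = -0.87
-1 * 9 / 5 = -9 / 5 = -1.80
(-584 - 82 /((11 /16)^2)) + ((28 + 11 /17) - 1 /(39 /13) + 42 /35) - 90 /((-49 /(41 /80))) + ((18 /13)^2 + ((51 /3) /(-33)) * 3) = -1485354384617 /2044082040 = -726.66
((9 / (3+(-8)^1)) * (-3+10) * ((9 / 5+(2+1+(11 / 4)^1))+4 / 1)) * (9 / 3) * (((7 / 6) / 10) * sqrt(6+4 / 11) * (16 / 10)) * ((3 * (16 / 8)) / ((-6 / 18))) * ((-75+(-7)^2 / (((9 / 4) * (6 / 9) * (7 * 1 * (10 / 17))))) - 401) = -195064443 * sqrt(770) / 3125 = -1732101.96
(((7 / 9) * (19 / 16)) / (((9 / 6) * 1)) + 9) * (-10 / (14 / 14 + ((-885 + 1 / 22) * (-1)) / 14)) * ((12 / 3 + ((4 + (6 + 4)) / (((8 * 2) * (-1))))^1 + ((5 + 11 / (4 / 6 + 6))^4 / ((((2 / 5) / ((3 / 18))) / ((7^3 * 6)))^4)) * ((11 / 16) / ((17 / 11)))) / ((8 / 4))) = -419049802589533658447965445 / 1189824823296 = -352194536863586.75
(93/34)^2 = 8649/1156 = 7.48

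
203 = 203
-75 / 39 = -25 / 13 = -1.92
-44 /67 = -0.66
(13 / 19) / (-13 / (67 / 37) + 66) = 871 / 74879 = 0.01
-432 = -432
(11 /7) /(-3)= -11 /21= -0.52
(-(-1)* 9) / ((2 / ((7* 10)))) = 315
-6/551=-0.01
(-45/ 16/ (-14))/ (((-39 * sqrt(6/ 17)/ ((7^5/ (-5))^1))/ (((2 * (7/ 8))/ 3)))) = 16807 * sqrt(102)/ 9984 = 17.00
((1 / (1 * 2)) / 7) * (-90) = -6.43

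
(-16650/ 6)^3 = -21369234375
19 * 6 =114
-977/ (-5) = 977/ 5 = 195.40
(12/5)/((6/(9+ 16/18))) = 178/45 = 3.96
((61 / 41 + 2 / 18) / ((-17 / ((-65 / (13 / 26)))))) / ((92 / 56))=1073800 / 144279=7.44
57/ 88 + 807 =807.65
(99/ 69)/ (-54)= -0.03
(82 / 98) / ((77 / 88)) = 328 / 343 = 0.96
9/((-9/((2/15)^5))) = -32/759375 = -0.00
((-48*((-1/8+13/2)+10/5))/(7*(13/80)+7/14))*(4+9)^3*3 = -211966560/131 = -1618065.34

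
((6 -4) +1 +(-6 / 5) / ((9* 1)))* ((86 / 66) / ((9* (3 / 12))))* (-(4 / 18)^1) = -14792 / 40095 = -0.37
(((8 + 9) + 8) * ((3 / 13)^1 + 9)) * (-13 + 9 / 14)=-259500 / 91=-2851.65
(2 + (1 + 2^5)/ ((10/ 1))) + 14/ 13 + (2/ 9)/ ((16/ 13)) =6.56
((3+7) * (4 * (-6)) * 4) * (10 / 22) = -4800 / 11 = -436.36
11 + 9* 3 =38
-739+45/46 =-33949/46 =-738.02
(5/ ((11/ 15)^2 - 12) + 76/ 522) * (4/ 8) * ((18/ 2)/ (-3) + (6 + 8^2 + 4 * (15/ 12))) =-782492/ 74791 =-10.46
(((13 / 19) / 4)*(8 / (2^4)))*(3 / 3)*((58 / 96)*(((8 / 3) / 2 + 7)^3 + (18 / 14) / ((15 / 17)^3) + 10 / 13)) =2588908967 / 86184000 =30.04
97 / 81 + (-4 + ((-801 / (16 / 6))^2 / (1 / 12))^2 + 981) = 24307629709459753 / 20736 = 1172242945093.55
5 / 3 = 1.67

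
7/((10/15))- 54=-87/2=-43.50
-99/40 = -2.48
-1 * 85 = -85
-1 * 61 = -61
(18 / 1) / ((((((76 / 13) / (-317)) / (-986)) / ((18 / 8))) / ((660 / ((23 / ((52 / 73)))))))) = 1411958201940 / 31901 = 44260625.12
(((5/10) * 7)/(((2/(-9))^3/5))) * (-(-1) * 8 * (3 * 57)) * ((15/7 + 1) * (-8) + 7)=79158465/2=39579232.50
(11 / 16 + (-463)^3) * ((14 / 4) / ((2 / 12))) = -33348956361 / 16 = -2084309772.56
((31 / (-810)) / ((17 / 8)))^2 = 15376 / 47403225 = 0.00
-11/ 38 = -0.29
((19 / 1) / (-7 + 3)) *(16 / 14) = -38 / 7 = -5.43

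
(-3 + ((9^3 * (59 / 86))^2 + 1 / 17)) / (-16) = -31448714257 / 2011712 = -15632.81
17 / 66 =0.26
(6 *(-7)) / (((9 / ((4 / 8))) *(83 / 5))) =-35 / 249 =-0.14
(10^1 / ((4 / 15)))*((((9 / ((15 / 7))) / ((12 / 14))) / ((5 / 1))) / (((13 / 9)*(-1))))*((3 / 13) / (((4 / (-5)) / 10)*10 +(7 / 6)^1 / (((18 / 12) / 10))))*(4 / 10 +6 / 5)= -35721 / 26533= -1.35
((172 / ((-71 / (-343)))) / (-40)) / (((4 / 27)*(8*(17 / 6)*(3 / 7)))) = -2787561 / 193120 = -14.43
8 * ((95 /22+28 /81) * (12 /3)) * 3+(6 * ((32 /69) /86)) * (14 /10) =447.78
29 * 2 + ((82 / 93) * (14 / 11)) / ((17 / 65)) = 1083298 / 17391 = 62.29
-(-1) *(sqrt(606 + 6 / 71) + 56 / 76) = 25.36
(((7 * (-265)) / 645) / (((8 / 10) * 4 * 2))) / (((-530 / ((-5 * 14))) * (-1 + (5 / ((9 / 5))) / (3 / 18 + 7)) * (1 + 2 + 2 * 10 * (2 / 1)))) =0.00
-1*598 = -598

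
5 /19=0.26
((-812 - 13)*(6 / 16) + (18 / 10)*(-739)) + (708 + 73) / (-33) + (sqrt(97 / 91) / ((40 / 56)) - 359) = -242669 / 120 + sqrt(8827) / 65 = -2020.80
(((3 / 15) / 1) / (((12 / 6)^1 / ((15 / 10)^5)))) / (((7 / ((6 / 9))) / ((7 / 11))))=81 / 1760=0.05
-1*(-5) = 5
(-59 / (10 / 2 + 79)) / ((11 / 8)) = -118 / 231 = -0.51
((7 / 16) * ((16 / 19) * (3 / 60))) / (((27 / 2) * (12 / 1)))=0.00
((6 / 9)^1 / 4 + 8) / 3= 49 / 18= 2.72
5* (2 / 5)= 2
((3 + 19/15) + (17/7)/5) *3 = 499/35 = 14.26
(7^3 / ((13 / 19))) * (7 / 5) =45619 / 65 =701.83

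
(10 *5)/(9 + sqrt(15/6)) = 900/157 -50 *sqrt(10)/157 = 4.73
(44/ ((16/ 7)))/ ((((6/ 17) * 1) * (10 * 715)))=119/ 15600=0.01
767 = 767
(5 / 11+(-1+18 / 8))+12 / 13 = 1503 / 572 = 2.63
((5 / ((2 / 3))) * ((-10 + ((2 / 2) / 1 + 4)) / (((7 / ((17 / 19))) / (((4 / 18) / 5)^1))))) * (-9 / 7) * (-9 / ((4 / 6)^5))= -557685 / 29792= -18.72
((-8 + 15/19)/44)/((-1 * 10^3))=137/836000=0.00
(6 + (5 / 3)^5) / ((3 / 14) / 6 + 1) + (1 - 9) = 71948 / 7047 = 10.21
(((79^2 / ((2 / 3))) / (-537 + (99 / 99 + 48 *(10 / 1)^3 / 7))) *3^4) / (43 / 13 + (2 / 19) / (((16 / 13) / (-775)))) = -1.90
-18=-18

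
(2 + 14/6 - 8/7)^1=67/21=3.19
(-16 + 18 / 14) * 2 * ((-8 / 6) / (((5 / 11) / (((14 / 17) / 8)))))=2266 / 255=8.89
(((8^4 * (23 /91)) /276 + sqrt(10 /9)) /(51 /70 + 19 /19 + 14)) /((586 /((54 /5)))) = 42 * sqrt(10) /107531 + 6144 /1397903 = 0.01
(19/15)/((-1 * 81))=-19/1215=-0.02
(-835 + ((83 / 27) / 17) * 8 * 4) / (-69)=380609 / 31671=12.02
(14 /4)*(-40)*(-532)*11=819280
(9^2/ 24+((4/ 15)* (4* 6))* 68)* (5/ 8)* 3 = 52629/ 64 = 822.33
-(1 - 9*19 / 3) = 56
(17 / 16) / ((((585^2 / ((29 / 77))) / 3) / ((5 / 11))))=493 / 309188880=0.00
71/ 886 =0.08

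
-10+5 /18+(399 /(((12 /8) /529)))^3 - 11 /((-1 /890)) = 50151558209834237 /18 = 2786197678324124.28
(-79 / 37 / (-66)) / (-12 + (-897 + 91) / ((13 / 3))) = -79 / 483516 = -0.00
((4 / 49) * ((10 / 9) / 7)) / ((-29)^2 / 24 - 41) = -320 / 147147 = -0.00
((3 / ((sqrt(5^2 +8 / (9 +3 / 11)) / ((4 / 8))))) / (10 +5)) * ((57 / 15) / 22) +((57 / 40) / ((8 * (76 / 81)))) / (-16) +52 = 19 * sqrt(67269) / 1450900 +1064717 / 20480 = 51.99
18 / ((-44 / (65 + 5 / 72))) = -4685 / 176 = -26.62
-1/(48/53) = -53/48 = -1.10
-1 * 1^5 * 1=-1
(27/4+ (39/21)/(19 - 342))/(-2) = -60995/18088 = -3.37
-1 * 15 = -15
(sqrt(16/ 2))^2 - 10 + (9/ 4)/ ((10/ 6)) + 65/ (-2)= -663/ 20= -33.15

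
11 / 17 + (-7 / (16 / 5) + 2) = 125 / 272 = 0.46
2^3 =8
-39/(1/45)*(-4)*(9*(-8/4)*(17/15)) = -143208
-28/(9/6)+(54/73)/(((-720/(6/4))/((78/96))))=-5232991/280320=-18.67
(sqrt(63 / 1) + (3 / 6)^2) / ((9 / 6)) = 5.46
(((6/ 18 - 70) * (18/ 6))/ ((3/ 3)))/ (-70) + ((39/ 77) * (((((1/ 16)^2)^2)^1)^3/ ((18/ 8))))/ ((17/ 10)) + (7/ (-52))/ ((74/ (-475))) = 1279274966343330456229/ 332296515208788049920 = 3.85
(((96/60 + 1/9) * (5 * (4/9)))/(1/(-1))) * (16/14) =-352/81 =-4.35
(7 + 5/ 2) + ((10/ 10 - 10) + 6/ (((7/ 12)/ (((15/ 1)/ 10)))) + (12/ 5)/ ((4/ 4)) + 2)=1423/ 70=20.33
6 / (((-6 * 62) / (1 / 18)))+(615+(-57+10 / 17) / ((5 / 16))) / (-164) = -5153617 / 1944630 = -2.65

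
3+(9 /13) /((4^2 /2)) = 321 /104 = 3.09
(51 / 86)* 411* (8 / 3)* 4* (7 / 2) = 391272 / 43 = 9099.35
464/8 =58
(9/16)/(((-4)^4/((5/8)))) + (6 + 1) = 229421/32768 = 7.00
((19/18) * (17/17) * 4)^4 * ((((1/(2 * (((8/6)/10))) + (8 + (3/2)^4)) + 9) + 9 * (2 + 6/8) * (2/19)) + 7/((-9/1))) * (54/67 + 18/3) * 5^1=394210599320/1318761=298924.98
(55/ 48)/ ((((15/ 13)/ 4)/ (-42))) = -1001/ 6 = -166.83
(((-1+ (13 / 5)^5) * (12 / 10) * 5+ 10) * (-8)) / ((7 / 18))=-322597152 / 21875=-14747.30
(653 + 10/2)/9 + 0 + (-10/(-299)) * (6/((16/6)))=393889/5382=73.19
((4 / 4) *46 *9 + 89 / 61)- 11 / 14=354131 / 854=414.67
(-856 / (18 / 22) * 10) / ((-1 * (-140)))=-4708 / 63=-74.73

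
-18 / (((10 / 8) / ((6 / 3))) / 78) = -11232 / 5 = -2246.40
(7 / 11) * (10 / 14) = 5 / 11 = 0.45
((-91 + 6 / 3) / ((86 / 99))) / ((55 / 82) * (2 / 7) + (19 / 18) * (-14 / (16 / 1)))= 182070504 / 1300793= 139.97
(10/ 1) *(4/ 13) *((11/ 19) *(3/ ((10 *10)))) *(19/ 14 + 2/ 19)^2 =4993593/ 43691830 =0.11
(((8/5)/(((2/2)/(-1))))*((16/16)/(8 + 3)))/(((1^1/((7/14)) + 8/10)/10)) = -40/77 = -0.52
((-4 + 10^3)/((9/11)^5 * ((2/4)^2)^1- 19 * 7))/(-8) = 80203398/85620083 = 0.94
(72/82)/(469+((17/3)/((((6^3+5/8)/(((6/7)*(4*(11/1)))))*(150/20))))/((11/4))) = 6550740/3499361849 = 0.00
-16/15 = -1.07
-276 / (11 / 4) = -1104 / 11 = -100.36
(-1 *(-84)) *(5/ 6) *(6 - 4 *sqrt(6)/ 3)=420 - 280 *sqrt(6)/ 3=191.38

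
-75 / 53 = -1.42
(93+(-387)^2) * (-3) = -449586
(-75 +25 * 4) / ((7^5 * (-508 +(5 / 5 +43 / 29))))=-145 / 49278124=-0.00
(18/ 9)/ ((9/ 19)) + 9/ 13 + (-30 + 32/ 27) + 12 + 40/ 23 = -82031/ 8073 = -10.16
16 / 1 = 16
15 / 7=2.14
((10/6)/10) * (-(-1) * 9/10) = 3/20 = 0.15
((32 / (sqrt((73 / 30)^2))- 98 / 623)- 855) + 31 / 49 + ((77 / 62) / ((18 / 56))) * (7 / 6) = -222992590193 / 266461461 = -836.87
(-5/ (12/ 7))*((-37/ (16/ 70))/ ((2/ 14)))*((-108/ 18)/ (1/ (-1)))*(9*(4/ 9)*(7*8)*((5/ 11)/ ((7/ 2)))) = 6345500/ 11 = 576863.64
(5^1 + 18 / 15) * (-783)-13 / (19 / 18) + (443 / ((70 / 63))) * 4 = -310851 / 95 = -3272.12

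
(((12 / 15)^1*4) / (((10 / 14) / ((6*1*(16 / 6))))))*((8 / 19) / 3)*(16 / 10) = 114688 / 7125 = 16.10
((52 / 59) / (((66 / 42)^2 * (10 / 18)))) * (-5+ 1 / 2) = -103194 / 35695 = -2.89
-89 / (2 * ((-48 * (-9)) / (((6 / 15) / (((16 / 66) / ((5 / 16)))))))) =-979 / 18432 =-0.05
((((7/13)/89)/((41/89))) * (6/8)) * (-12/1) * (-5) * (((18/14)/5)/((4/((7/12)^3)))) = 0.01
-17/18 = -0.94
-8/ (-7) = 8/ 7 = 1.14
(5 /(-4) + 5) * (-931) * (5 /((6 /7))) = -162925 /8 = -20365.62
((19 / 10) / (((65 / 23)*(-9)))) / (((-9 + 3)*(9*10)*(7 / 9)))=437 / 2457000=0.00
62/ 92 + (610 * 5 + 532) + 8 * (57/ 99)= 5445491/ 1518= 3587.28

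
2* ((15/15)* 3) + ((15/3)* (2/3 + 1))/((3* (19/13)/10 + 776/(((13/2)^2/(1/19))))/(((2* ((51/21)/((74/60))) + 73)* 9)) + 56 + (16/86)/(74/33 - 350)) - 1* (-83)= 186674622860798947/2093966617975373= 89.15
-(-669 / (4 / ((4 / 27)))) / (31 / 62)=446 / 9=49.56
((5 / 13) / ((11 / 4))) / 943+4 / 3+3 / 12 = 2562371 / 1618188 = 1.58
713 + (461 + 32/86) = 50498/43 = 1174.37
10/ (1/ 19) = 190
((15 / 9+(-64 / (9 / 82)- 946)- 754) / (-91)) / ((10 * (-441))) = -20533 / 3611790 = -0.01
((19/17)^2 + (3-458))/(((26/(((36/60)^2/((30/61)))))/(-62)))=371961591/469625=792.04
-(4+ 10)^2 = -196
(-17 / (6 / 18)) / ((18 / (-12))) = 34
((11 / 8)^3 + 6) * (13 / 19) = 57239 / 9728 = 5.88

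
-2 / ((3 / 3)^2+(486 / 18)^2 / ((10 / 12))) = -10 / 4379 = -0.00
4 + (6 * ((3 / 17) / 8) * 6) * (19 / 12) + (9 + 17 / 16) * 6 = 4463 / 68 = 65.63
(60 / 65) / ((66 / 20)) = 0.28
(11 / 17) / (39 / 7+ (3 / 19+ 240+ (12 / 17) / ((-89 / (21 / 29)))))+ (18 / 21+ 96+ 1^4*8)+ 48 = 1534357851881 / 10037682186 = 152.86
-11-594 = -605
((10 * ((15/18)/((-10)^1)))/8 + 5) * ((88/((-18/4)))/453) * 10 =-25850/12231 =-2.11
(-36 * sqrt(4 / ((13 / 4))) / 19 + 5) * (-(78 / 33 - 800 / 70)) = 3490 / 77 - 100512 * sqrt(13) / 19019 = 26.27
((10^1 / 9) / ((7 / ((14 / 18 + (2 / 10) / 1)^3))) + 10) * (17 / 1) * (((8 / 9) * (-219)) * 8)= -925457820032 / 3444525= -268675.02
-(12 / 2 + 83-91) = 2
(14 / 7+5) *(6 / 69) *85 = 1190 / 23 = 51.74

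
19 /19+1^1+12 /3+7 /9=61 /9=6.78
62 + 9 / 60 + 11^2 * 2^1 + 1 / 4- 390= -428 / 5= -85.60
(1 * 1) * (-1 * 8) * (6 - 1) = -40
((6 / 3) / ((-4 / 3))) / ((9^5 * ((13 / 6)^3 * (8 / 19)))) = -19 / 3203226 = -0.00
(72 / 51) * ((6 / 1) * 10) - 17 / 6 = 8351 / 102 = 81.87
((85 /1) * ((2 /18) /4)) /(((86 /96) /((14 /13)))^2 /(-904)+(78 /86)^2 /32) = 1782215895040 /18825996839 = 94.67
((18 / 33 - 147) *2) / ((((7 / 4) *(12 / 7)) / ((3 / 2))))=-1611 / 11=-146.45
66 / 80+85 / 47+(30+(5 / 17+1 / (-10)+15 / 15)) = 1081131 / 31960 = 33.83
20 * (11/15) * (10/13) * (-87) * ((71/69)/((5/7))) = -1268344/897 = -1413.98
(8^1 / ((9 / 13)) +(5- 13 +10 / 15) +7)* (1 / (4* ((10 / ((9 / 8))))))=0.32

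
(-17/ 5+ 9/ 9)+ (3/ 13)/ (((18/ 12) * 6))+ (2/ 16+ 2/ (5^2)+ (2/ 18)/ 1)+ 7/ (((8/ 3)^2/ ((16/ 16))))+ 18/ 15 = 23611/ 187200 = 0.13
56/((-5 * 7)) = -8/5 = -1.60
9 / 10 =0.90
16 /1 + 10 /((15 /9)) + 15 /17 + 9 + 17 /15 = 8419 /255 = 33.02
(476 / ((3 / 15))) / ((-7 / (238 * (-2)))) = 161840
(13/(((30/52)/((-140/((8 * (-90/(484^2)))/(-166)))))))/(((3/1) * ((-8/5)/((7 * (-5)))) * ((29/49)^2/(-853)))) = 3025462638562.89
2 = 2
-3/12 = -1/4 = -0.25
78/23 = 3.39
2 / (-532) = -1 / 266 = -0.00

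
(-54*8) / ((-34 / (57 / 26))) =6156 / 221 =27.86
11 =11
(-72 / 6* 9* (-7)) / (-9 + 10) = 756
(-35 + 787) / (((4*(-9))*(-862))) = 94 / 3879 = 0.02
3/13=0.23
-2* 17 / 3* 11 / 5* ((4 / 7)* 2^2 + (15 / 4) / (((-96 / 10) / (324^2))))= 214696757 / 210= 1022365.51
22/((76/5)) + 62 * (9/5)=21479/190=113.05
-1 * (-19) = 19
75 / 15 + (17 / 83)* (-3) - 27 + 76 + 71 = 10324 / 83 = 124.39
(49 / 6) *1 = 49 / 6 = 8.17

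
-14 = -14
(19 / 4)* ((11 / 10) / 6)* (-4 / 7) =-209 / 420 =-0.50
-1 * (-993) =993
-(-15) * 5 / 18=25 / 6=4.17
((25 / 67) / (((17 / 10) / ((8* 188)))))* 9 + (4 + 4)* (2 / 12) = 10156556 / 3417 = 2972.36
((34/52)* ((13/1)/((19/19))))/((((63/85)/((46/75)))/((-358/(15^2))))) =-2379626/212625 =-11.19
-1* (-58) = 58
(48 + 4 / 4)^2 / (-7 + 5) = -2401 / 2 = -1200.50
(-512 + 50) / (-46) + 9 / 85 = 19842 / 1955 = 10.15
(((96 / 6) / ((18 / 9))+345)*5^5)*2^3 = 8825000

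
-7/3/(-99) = 0.02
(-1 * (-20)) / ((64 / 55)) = 275 / 16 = 17.19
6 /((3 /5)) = 10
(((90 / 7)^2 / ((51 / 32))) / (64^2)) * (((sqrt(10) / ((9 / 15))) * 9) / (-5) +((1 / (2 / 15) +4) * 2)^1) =15525 / 26656 -2025 * sqrt(10) / 26656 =0.34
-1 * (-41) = 41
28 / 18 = 14 / 9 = 1.56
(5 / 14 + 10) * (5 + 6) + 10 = 123.93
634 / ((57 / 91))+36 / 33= 635318 / 627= 1013.27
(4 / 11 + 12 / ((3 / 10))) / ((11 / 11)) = 444 / 11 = 40.36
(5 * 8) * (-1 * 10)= -400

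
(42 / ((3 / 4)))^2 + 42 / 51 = 53326 / 17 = 3136.82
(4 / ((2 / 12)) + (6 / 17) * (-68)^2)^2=2742336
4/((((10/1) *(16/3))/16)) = 6/5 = 1.20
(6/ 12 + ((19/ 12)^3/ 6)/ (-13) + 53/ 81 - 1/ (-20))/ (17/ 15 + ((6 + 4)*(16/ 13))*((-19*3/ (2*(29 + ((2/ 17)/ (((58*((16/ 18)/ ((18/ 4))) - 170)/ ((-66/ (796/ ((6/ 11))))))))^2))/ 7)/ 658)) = 1360909252936706170553317/ 1334096697114441934714752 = 1.02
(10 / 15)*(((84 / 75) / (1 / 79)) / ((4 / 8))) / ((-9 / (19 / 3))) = -168112 / 2025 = -83.02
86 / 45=1.91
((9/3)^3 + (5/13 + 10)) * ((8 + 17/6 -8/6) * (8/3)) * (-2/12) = -2052/13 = -157.85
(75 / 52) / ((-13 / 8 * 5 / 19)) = -570 / 169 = -3.37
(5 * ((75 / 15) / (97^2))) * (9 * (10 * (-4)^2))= 36000 / 9409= 3.83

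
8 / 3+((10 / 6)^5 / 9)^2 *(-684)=-740770324 / 531441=-1393.89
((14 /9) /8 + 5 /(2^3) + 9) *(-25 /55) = -3535 /792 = -4.46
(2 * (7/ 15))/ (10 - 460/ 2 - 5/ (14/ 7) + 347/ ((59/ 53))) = 1652/ 157905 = 0.01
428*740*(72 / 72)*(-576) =-182430720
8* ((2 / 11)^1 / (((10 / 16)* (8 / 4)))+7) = 3144 / 55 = 57.16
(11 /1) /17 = 0.65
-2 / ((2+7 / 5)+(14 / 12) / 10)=-120 / 211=-0.57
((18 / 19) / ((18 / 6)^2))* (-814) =-1628 / 19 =-85.68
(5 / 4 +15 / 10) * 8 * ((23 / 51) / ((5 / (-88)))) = -44528 / 255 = -174.62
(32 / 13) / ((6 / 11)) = 176 / 39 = 4.51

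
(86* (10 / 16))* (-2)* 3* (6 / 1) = -1935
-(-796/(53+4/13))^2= -107081104/480249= -222.97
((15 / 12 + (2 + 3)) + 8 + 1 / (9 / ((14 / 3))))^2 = 2544025 / 11664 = 218.11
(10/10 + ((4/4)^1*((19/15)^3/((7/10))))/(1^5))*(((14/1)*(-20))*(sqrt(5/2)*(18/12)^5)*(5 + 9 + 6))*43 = -11285285.11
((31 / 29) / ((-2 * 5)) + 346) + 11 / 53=5319567 / 15370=346.10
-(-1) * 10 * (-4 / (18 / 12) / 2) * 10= -400 / 3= -133.33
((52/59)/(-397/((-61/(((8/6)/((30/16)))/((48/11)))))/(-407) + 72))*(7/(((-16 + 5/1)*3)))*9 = -166363470/7118636327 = -0.02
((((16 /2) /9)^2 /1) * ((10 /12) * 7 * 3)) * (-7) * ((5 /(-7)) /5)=1120 /81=13.83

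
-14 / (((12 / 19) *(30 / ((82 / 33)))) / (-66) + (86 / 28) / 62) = 9466408 / 44623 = 212.14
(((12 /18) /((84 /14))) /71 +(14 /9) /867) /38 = 1861 /21052494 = 0.00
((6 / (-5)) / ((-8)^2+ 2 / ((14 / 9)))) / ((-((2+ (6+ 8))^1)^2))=21 / 292480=0.00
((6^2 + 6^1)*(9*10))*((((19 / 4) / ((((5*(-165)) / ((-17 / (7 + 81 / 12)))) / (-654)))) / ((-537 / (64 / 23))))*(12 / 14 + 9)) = 486701568 / 541475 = 898.84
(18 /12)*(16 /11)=24 /11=2.18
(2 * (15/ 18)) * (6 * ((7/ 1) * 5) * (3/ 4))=525/ 2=262.50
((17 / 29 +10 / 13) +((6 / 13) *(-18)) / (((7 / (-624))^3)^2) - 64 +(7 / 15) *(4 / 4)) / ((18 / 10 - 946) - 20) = 2773451339525448955264 / 641487172599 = 4323471236.83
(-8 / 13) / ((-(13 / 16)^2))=2048 / 2197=0.93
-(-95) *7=665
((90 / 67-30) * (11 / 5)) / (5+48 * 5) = -4224 / 16415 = -0.26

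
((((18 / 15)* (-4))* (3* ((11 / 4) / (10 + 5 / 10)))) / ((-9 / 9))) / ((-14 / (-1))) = 66 / 245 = 0.27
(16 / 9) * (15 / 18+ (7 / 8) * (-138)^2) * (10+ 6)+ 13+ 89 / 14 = 179182229 / 378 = 474027.06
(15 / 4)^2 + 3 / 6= 233 / 16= 14.56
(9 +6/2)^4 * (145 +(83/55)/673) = 111295461888/37015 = 3006766.50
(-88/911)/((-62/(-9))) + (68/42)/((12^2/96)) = 1895440/1779183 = 1.07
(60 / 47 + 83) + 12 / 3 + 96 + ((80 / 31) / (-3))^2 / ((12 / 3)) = 74984189 / 406503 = 184.46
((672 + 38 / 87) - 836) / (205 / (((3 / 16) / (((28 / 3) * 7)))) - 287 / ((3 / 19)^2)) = -42690 / 15638917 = -0.00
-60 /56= -15 /14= -1.07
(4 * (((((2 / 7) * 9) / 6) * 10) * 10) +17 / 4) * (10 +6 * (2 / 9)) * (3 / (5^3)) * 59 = 4933757 / 1750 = 2819.29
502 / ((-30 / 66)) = -5522 / 5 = -1104.40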